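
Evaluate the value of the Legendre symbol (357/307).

-1

(357/307)
  = (50/307)    [357 ≡ 50 mod 307]
  = -(25/307)    [307 ≡ 3 mod 8 ⇒ (2/307) = -1]
  = -(307/25)    [QR: 25 ≡ 1 mod 4, sign kept]
  = -(7/25)    [307 ≡ 7 mod 25]
  = -(25/7)    [QR: 25 ≡ 1 mod 4, sign kept]
  = -(4/7)    [25 ≡ 4 mod 7]
  = -(1/7)    [7 ≡ 7 mod 8 ⇒ (2/7)^2 = +1]
  = -1    [(1/7) = 1]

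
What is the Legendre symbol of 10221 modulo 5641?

Reduce the numerator: 10221 ≡ 4580 (mod 5641), so (10221/5641) = (4580/5641).
Factor out 2: 4580 = 2^2·1145. Since 5641 ≡ 1 (mod 8), (2/5641) = +1, and (2/5641)^2 = +1. Now have (1145/5641).
1145 ≡ 1 (mod 4), so quadratic reciprocity gives (1145/5641) = (5641/1145). Reduce: 5641 ≡ 1061 (mod 1145). Now have (1061/1145).
1061 ≡ 1 (mod 4), so quadratic reciprocity gives (1061/1145) = (1145/1061). Reduce: 1145 ≡ 84 (mod 1061). Now have (84/1061).
Factor out 2: 84 = 2^2·21. Since 1061 ≡ 5 (mod 8), (2/1061) = -1, and (2/1061)^2 = +1. Now have (21/1061).
21 ≡ 1 (mod 4), so quadratic reciprocity gives (21/1061) = (1061/21). Reduce: 1061 ≡ 11 (mod 21). Now have (11/21).
21 ≡ 1 (mod 4), so quadratic reciprocity gives (11/21) = (21/11). Reduce: 21 ≡ 10 (mod 11). Now have (10/11).
Factor out 2: 10 = 2·5. Since 11 ≡ 3 (mod 8), (2/11) = -1. Now have -(5/11).
5 ≡ 1 (mod 4), so quadratic reciprocity gives (5/11) = (11/5). Reduce: 11 ≡ 1 (mod 5). Now have -(1/5).
(1/5) = 1. Collecting the sign factors: -1.

-1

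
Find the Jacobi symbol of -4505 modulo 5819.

1

(-4505|5819)
  = (1314|5819)    [-4505 ≡ 1314 mod 5819]
  = -(657|5819)    [5819 ≡ 3 mod 8 ⇒ (2|5819) = -1]
  = -(5819|657)    [QR: 657 ≡ 1 mod 4, sign kept]
  = -(563|657)    [5819 ≡ 563 mod 657]
  = -(657|563)    [QR: 657 ≡ 1 mod 4, sign kept]
  = -(94|563)    [657 ≡ 94 mod 563]
  = (47|563)    [563 ≡ 3 mod 8 ⇒ (2|563) = -1]
  = -(563|47)    [QR: both ≡ 3 mod 4, sign flips]
  = -(46|47)    [563 ≡ 46 mod 47]
  = -(23|47)    [47 ≡ 7 mod 8 ⇒ (2|47) = +1]
  = (47|23)    [QR: both ≡ 3 mod 4, sign flips]
  = (1|23)    [47 ≡ 1 mod 23]
  = 1    [(1|23) = 1]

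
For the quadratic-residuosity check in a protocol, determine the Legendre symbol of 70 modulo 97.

Factor out 2: 70 = 2·35. Since 97 ≡ 1 (mod 8), (2/97) = +1. Now have (35/97).
97 ≡ 1 (mod 4), so quadratic reciprocity gives (35/97) = (97/35). Reduce: 97 ≡ 27 (mod 35). Now have (27/35).
Both 27 ≡ 3 and 35 ≡ 3 (mod 4), so reciprocity gives (27/35) = -(35/27). Reduce: 35 ≡ 8 (mod 27). Now have -(8/27).
Factor out 2: 8 = 2^3. Since 27 ≡ 3 (mod 8), (2/27) = -1, and (2/27)^3 = -1. Now have (1/27).
(1/27) = 1. Collecting the sign factors: 1.

1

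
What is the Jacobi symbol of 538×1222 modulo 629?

1

By multiplicativity, (538·1222/629) = (538/629)·(1222/629).
First factor (538/629):
(538/629)
  = -(269/629)    [629 ≡ 5 mod 8 ⇒ (2/629) = -1]
  = -(629/269)    [QR: 269 ≡ 1 mod 4, sign kept]
  = -(91/269)    [629 ≡ 91 mod 269]
  = -(269/91)    [QR: 269 ≡ 1 mod 4, sign kept]
  = -(87/91)    [269 ≡ 87 mod 91]
  = (91/87)    [QR: both ≡ 3 mod 4, sign flips]
  = (4/87)    [91 ≡ 4 mod 87]
  = (1/87)    [87 ≡ 7 mod 8 ⇒ (2/87)^2 = +1]
  = 1    [(1/87) = 1]
Second factor (1222/629):
(1222/629)
  = (593/629)    [1222 ≡ 593 mod 629]
  = (629/593)    [QR: 593 ≡ 1 mod 4, sign kept]
  = (36/593)    [629 ≡ 36 mod 593]
  = (9/593)    [593 ≡ 1 mod 8 ⇒ (2/593)^2 = +1]
  = (593/9)    [QR: 9 ≡ 1 mod 4, sign kept]
  = (8/9)    [593 ≡ 8 mod 9]
  = (1/9)    [9 ≡ 1 mod 8 ⇒ (2/9)^3 = +1]
  = 1    [(1/9) = 1]
Product: (1)·(1) = 1.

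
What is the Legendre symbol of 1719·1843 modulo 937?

-1

By multiplicativity, (1719·1843|937) = (1719|937)·(1843|937).
First factor (1719|937):
Reduce the numerator: 1719 ≡ 782 (mod 937), so (1719|937) = (782|937).
Factor out 2: 782 = 2·391. Since 937 ≡ 1 (mod 8), (2|937) = +1. Now have (391|937).
937 ≡ 1 (mod 4), so quadratic reciprocity gives (391|937) = (937|391). Reduce: 937 ≡ 155 (mod 391). Now have (155|391).
Both 155 ≡ 3 and 391 ≡ 3 (mod 4), so reciprocity gives (155|391) = -(391|155). Reduce: 391 ≡ 81 (mod 155). Now have -(81|155).
81 ≡ 1 (mod 4), so quadratic reciprocity gives (81|155) = (155|81). Reduce: 155 ≡ 74 (mod 81). Now have -(74|81).
Factor out 2: 74 = 2·37. Since 81 ≡ 1 (mod 8), (2|81) = +1. Now have -(37|81).
37 ≡ 1 (mod 4), so quadratic reciprocity gives (37|81) = (81|37). Reduce: 81 ≡ 7 (mod 37). Now have -(7|37).
37 ≡ 1 (mod 4), so quadratic reciprocity gives (7|37) = (37|7). Reduce: 37 ≡ 2 (mod 7). Now have -(2|7).
Factor out 2: 2 = 2. Since 7 ≡ 7 (mod 8), (2|7) = +1. Now have -(1|7).
(1|7) = 1. Collecting the sign factors: -1.
Second factor (1843|937):
Reduce the numerator: 1843 ≡ 906 (mod 937), so (1843|937) = (906|937).
Factor out 2: 906 = 2·453. Since 937 ≡ 1 (mod 8), (2|937) = +1. Now have (453|937).
453 ≡ 1 (mod 4), so quadratic reciprocity gives (453|937) = (937|453). Reduce: 937 ≡ 31 (mod 453). Now have (31|453).
453 ≡ 1 (mod 4), so quadratic reciprocity gives (31|453) = (453|31). Reduce: 453 ≡ 19 (mod 31). Now have (19|31).
Both 19 ≡ 3 and 31 ≡ 3 (mod 4), so reciprocity gives (19|31) = -(31|19). Reduce: 31 ≡ 12 (mod 19). Now have -(12|19).
Factor out 2: 12 = 2^2·3. Since 19 ≡ 3 (mod 8), (2|19) = -1, and (2|19)^2 = +1. Now have -(3|19).
Both 3 ≡ 3 and 19 ≡ 3 (mod 4), so reciprocity gives (3|19) = -(19|3). Reduce: 19 ≡ 1 (mod 3). Now have (1|3).
(1|3) = 1. Collecting the sign factors: 1.
Product: (-1)·(1) = -1.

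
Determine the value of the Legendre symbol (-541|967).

-1

(-541|967)
  = (426|967)    [-541 ≡ 426 mod 967]
  = (213|967)    [967 ≡ 7 mod 8 ⇒ (2|967) = +1]
  = (967|213)    [QR: 213 ≡ 1 mod 4, sign kept]
  = (115|213)    [967 ≡ 115 mod 213]
  = (213|115)    [QR: 213 ≡ 1 mod 4, sign kept]
  = (98|115)    [213 ≡ 98 mod 115]
  = -(49|115)    [115 ≡ 3 mod 8 ⇒ (2|115) = -1]
  = -(115|49)    [QR: 49 ≡ 1 mod 4, sign kept]
  = -(17|49)    [115 ≡ 17 mod 49]
  = -(49|17)    [QR: 17 ≡ 1 mod 4, sign kept]
  = -(15|17)    [49 ≡ 15 mod 17]
  = -(17|15)    [QR: 17 ≡ 1 mod 4, sign kept]
  = -(2|15)    [17 ≡ 2 mod 15]
  = -(1|15)    [15 ≡ 7 mod 8 ⇒ (2|15) = +1]
  = -1    [(1|15) = 1]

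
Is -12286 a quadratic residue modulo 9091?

yes

(-12286/9091)
  = (5896/9091)    [-12286 ≡ 5896 mod 9091]
  = -(737/9091)    [9091 ≡ 3 mod 8 ⇒ (2/9091)^3 = -1]
  = -(9091/737)    [QR: 737 ≡ 1 mod 4, sign kept]
  = -(247/737)    [9091 ≡ 247 mod 737]
  = -(737/247)    [QR: 737 ≡ 1 mod 4, sign kept]
  = -(243/247)    [737 ≡ 243 mod 247]
  = (247/243)    [QR: both ≡ 3 mod 4, sign flips]
  = (4/243)    [247 ≡ 4 mod 243]
  = (1/243)    [243 ≡ 3 mod 8 ⇒ (2/243)^2 = +1]
  = 1    [(1/243) = 1]
(-12286/9091) = 1, and 9091 is prime, so -12286 is a quadratic residue mod 9091.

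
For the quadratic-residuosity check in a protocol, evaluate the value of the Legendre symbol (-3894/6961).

-1

(-3894/6961)
  = (3894/6961)    [6961 ≡ 1 mod 4 ⇒ (-1/6961) = +1]
  = (1947/6961)    [6961 ≡ 1 mod 8 ⇒ (2/6961) = +1]
  = (6961/1947)    [QR: 6961 ≡ 1 mod 4, sign kept]
  = (1120/1947)    [6961 ≡ 1120 mod 1947]
  = -(35/1947)    [1947 ≡ 3 mod 8 ⇒ (2/1947)^5 = -1]
  = (1947/35)    [QR: both ≡ 3 mod 4, sign flips]
  = (22/35)    [1947 ≡ 22 mod 35]
  = -(11/35)    [35 ≡ 3 mod 8 ⇒ (2/35) = -1]
  = (35/11)    [QR: both ≡ 3 mod 4, sign flips]
  = (2/11)    [35 ≡ 2 mod 11]
  = -(1/11)    [11 ≡ 3 mod 8 ⇒ (2/11) = -1]
  = -1    [(1/11) = 1]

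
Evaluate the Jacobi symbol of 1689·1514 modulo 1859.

1

By multiplicativity, (1689·1514|1859) = (1689|1859)·(1514|1859).
First factor (1689|1859):
1689 ≡ 1 (mod 4), so quadratic reciprocity gives (1689|1859) = (1859|1689). Reduce: 1859 ≡ 170 (mod 1689). Now have (170|1689).
Factor out 2: 170 = 2·85. Since 1689 ≡ 1 (mod 8), (2|1689) = +1. Now have (85|1689).
85 ≡ 1 (mod 4), so quadratic reciprocity gives (85|1689) = (1689|85). Reduce: 1689 ≡ 74 (mod 85). Now have (74|85).
Factor out 2: 74 = 2·37. Since 85 ≡ 5 (mod 8), (2|85) = -1. Now have -(37|85).
37 ≡ 1 (mod 4), so quadratic reciprocity gives (37|85) = (85|37). Reduce: 85 ≡ 11 (mod 37). Now have -(11|37).
37 ≡ 1 (mod 4), so quadratic reciprocity gives (11|37) = (37|11). Reduce: 37 ≡ 4 (mod 11). Now have -(4|11).
Factor out 2: 4 = 2^2. Since 11 ≡ 3 (mod 8), (2|11) = -1, and (2|11)^2 = +1. Now have -(1|11).
(1|11) = 1. Collecting the sign factors: -1.
Second factor (1514|1859):
Factor out 2: 1514 = 2·757. Since 1859 ≡ 3 (mod 8), (2|1859) = -1. Now have -(757|1859).
757 ≡ 1 (mod 4), so quadratic reciprocity gives (757|1859) = (1859|757). Reduce: 1859 ≡ 345 (mod 757). Now have -(345|757).
345 ≡ 1 (mod 4), so quadratic reciprocity gives (345|757) = (757|345). Reduce: 757 ≡ 67 (mod 345). Now have -(67|345).
345 ≡ 1 (mod 4), so quadratic reciprocity gives (67|345) = (345|67). Reduce: 345 ≡ 10 (mod 67). Now have -(10|67).
Factor out 2: 10 = 2·5. Since 67 ≡ 3 (mod 8), (2|67) = -1. Now have (5|67).
5 ≡ 1 (mod 4), so quadratic reciprocity gives (5|67) = (67|5). Reduce: 67 ≡ 2 (mod 5). Now have (2|5).
Factor out 2: 2 = 2. Since 5 ≡ 5 (mod 8), (2|5) = -1. Now have -(1|5).
(1|5) = 1. Collecting the sign factors: -1.
Product: (-1)·(-1) = 1.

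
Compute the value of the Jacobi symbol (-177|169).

(-177|169)
  = (177|169)    [169 ≡ 1 mod 4 ⇒ (-1|169) = +1]
  = (8|169)    [177 ≡ 8 mod 169]
  = (1|169)    [169 ≡ 1 mod 8 ⇒ (2|169)^3 = +1]
  = 1    [(1|169) = 1]

1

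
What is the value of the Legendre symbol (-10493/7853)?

-1

(-10493/7853)
  = (5213/7853)    [-10493 ≡ 5213 mod 7853]
  = (7853/5213)    [QR: 5213 ≡ 1 mod 4, sign kept]
  = (2640/5213)    [7853 ≡ 2640 mod 5213]
  = (165/5213)    [5213 ≡ 5 mod 8 ⇒ (2/5213)^4 = +1]
  = (5213/165)    [QR: 165 ≡ 1 mod 4, sign kept]
  = (98/165)    [5213 ≡ 98 mod 165]
  = -(49/165)    [165 ≡ 5 mod 8 ⇒ (2/165) = -1]
  = -(165/49)    [QR: 49 ≡ 1 mod 4, sign kept]
  = -(18/49)    [165 ≡ 18 mod 49]
  = -(9/49)    [49 ≡ 1 mod 8 ⇒ (2/49) = +1]
  = -(49/9)    [QR: 9 ≡ 1 mod 4, sign kept]
  = -(4/9)    [49 ≡ 4 mod 9]
  = -(1/9)    [9 ≡ 1 mod 8 ⇒ (2/9)^2 = +1]
  = -1    [(1/9) = 1]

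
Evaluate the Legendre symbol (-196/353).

Reduce the numerator: -196 ≡ 157 (mod 353), so (-196/353) = (157/353).
157 ≡ 1 (mod 4), so quadratic reciprocity gives (157/353) = (353/157). Reduce: 353 ≡ 39 (mod 157). Now have (39/157).
157 ≡ 1 (mod 4), so quadratic reciprocity gives (39/157) = (157/39). Reduce: 157 ≡ 1 (mod 39). Now have (1/39).
(1/39) = 1. Collecting the sign factors: 1.

1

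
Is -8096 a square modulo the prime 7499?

no

Pull out -1: (-8096|7499) = (-1|7499)·(8096|7499). Since 7499 ≡ 3 (mod 4), (-1|7499) = -1. Now have -(8096|7499).
Reduce the numerator: 8096 ≡ 597 (mod 7499), so (8096|7499) = (597|7499).
597 ≡ 1 (mod 4), so quadratic reciprocity gives (597|7499) = (7499|597). Reduce: 7499 ≡ 335 (mod 597). Now have -(335|597).
597 ≡ 1 (mod 4), so quadratic reciprocity gives (335|597) = (597|335). Reduce: 597 ≡ 262 (mod 335). Now have -(262|335).
Factor out 2: 262 = 2·131. Since 335 ≡ 7 (mod 8), (2|335) = +1. Now have -(131|335).
Both 131 ≡ 3 and 335 ≡ 3 (mod 4), so reciprocity gives (131|335) = -(335|131). Reduce: 335 ≡ 73 (mod 131). Now have (73|131).
73 ≡ 1 (mod 4), so quadratic reciprocity gives (73|131) = (131|73). Reduce: 131 ≡ 58 (mod 73). Now have (58|73).
Factor out 2: 58 = 2·29. Since 73 ≡ 1 (mod 8), (2|73) = +1. Now have (29|73).
29 ≡ 1 (mod 4), so quadratic reciprocity gives (29|73) = (73|29). Reduce: 73 ≡ 15 (mod 29). Now have (15|29).
29 ≡ 1 (mod 4), so quadratic reciprocity gives (15|29) = (29|15). Reduce: 29 ≡ 14 (mod 15). Now have (14|15).
Factor out 2: 14 = 2·7. Since 15 ≡ 7 (mod 8), (2|15) = +1. Now have (7|15).
Both 7 ≡ 3 and 15 ≡ 3 (mod 4), so reciprocity gives (7|15) = -(15|7). Reduce: 15 ≡ 1 (mod 7). Now have -(1|7).
(1|7) = 1. Collecting the sign factors: -1.
(-8096|7499) = -1, and 7499 is prime, so -8096 is not a quadratic residue mod 7499.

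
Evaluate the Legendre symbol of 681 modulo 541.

(681/541)
  = (140/541)    [681 ≡ 140 mod 541]
  = (35/541)    [541 ≡ 5 mod 8 ⇒ (2/541)^2 = +1]
  = (541/35)    [QR: 541 ≡ 1 mod 4, sign kept]
  = (16/35)    [541 ≡ 16 mod 35]
  = (1/35)    [35 ≡ 3 mod 8 ⇒ (2/35)^4 = +1]
  = 1    [(1/35) = 1]

1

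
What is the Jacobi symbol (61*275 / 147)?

-1

By multiplicativity, (61·275 / 147) = (61 / 147)·(275 / 147).
First factor (61 / 147):
61 ≡ 1 (mod 4), so quadratic reciprocity gives (61 / 147) = (147 / 61). Reduce: 147 ≡ 25 (mod 61). Now have (25 / 61).
25 ≡ 1 (mod 4), so quadratic reciprocity gives (25 / 61) = (61 / 25). Reduce: 61 ≡ 11 (mod 25). Now have (11 / 25).
25 ≡ 1 (mod 4), so quadratic reciprocity gives (11 / 25) = (25 / 11). Reduce: 25 ≡ 3 (mod 11). Now have (3 / 11).
Both 3 ≡ 3 and 11 ≡ 3 (mod 4), so reciprocity gives (3 / 11) = -(11 / 3). Reduce: 11 ≡ 2 (mod 3). Now have -(2 / 3).
Factor out 2: 2 = 2. Since 3 ≡ 3 (mod 8), (2 / 3) = -1. Now have (1 / 3).
(1 / 3) = 1. Collecting the sign factors: 1.
Second factor (275 / 147):
Reduce the numerator: 275 ≡ 128 (mod 147), so (275 / 147) = (128 / 147).
Factor out 2: 128 = 2^7. Since 147 ≡ 3 (mod 8), (2 / 147) = -1, and (2 / 147)^7 = -1. Now have -(1 / 147).
(1 / 147) = 1. Collecting the sign factors: -1.
Product: (1)·(-1) = -1.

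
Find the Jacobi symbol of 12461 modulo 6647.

Reduce the numerator: 12461 ≡ 5814 (mod 6647), so (12461|6647) = (5814|6647).
Factor out 2: 5814 = 2·2907. Since 6647 ≡ 7 (mod 8), (2|6647) = +1. Now have (2907|6647).
Both 2907 ≡ 3 and 6647 ≡ 3 (mod 4), so reciprocity gives (2907|6647) = -(6647|2907). Reduce: 6647 ≡ 833 (mod 2907). Now have -(833|2907).
833 ≡ 1 (mod 4), so quadratic reciprocity gives (833|2907) = (2907|833). Reduce: 2907 ≡ 408 (mod 833). Now have -(408|833).
Factor out 2: 408 = 2^3·51. Since 833 ≡ 1 (mod 8), (2|833) = +1, and (2|833)^3 = +1. Now have -(51|833).
833 ≡ 1 (mod 4), so quadratic reciprocity gives (51|833) = (833|51). Reduce: 833 ≡ 17 (mod 51). Now have -(17|51).
17 ≡ 1 (mod 4), so quadratic reciprocity gives (17|51) = (51|17). Reduce: 51 ≡ 0 (mod 17). Now have -(0|17).
The numerator is now 0 with denominator 17 > 1: the symbol is 0.

0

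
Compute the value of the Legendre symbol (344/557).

(344/557)
  = -(43/557)    [557 ≡ 5 mod 8 ⇒ (2/557)^3 = -1]
  = -(557/43)    [QR: 557 ≡ 1 mod 4, sign kept]
  = -(41/43)    [557 ≡ 41 mod 43]
  = -(43/41)    [QR: 41 ≡ 1 mod 4, sign kept]
  = -(2/41)    [43 ≡ 2 mod 41]
  = -(1/41)    [41 ≡ 1 mod 8 ⇒ (2/41) = +1]
  = -1    [(1/41) = 1]

-1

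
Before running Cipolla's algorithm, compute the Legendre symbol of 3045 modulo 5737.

3045 ≡ 1 (mod 4), so quadratic reciprocity gives (3045/5737) = (5737/3045). Reduce: 5737 ≡ 2692 (mod 3045). Now have (2692/3045).
Factor out 2: 2692 = 2^2·673. Since 3045 ≡ 5 (mod 8), (2/3045) = -1, and (2/3045)^2 = +1. Now have (673/3045).
673 ≡ 1 (mod 4), so quadratic reciprocity gives (673/3045) = (3045/673). Reduce: 3045 ≡ 353 (mod 673). Now have (353/673).
353 ≡ 1 (mod 4), so quadratic reciprocity gives (353/673) = (673/353). Reduce: 673 ≡ 320 (mod 353). Now have (320/353).
Factor out 2: 320 = 2^6·5. Since 353 ≡ 1 (mod 8), (2/353) = +1, and (2/353)^6 = +1. Now have (5/353).
5 ≡ 1 (mod 4), so quadratic reciprocity gives (5/353) = (353/5). Reduce: 353 ≡ 3 (mod 5). Now have (3/5).
5 ≡ 1 (mod 4), so quadratic reciprocity gives (3/5) = (5/3). Reduce: 5 ≡ 2 (mod 3). Now have (2/3).
Factor out 2: 2 = 2. Since 3 ≡ 3 (mod 8), (2/3) = -1. Now have -(1/3).
(1/3) = 1. Collecting the sign factors: -1.

-1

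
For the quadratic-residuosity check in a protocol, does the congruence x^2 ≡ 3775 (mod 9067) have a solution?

(3775/9067)
  = -(9067/3775)    [QR: both ≡ 3 mod 4, sign flips]
  = -(1517/3775)    [9067 ≡ 1517 mod 3775]
  = -(3775/1517)    [QR: 1517 ≡ 1 mod 4, sign kept]
  = -(741/1517)    [3775 ≡ 741 mod 1517]
  = -(1517/741)    [QR: 741 ≡ 1 mod 4, sign kept]
  = -(35/741)    [1517 ≡ 35 mod 741]
  = -(741/35)    [QR: 741 ≡ 1 mod 4, sign kept]
  = -(6/35)    [741 ≡ 6 mod 35]
  = (3/35)    [35 ≡ 3 mod 8 ⇒ (2/35) = -1]
  = -(35/3)    [QR: both ≡ 3 mod 4, sign flips]
  = -(2/3)    [35 ≡ 2 mod 3]
  = (1/3)    [3 ≡ 3 mod 8 ⇒ (2/3) = -1]
  = 1    [(1/3) = 1]
The Legendre symbol is 1, so x^2 ≡ 3775 (mod 9067) has solution.

yes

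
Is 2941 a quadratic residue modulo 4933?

no

2941 ≡ 1 (mod 4), so quadratic reciprocity gives (2941|4933) = (4933|2941). Reduce: 4933 ≡ 1992 (mod 2941). Now have (1992|2941).
Factor out 2: 1992 = 2^3·249. Since 2941 ≡ 5 (mod 8), (2|2941) = -1, and (2|2941)^3 = -1. Now have -(249|2941).
249 ≡ 1 (mod 4), so quadratic reciprocity gives (249|2941) = (2941|249). Reduce: 2941 ≡ 202 (mod 249). Now have -(202|249).
Factor out 2: 202 = 2·101. Since 249 ≡ 1 (mod 8), (2|249) = +1. Now have -(101|249).
101 ≡ 1 (mod 4), so quadratic reciprocity gives (101|249) = (249|101). Reduce: 249 ≡ 47 (mod 101). Now have -(47|101).
101 ≡ 1 (mod 4), so quadratic reciprocity gives (47|101) = (101|47). Reduce: 101 ≡ 7 (mod 47). Now have -(7|47).
Both 7 ≡ 3 and 47 ≡ 3 (mod 4), so reciprocity gives (7|47) = -(47|7). Reduce: 47 ≡ 5 (mod 7). Now have (5|7).
5 ≡ 1 (mod 4), so quadratic reciprocity gives (5|7) = (7|5). Reduce: 7 ≡ 2 (mod 5). Now have (2|5).
Factor out 2: 2 = 2. Since 5 ≡ 5 (mod 8), (2|5) = -1. Now have -(1|5).
(1|5) = 1. Collecting the sign factors: -1.
The Legendre symbol is -1, so x^2 ≡ 2941 (mod 4933) has no solution.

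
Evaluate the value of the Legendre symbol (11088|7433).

1

Reduce the numerator: 11088 ≡ 3655 (mod 7433), so (11088|7433) = (3655|7433).
7433 ≡ 1 (mod 4), so quadratic reciprocity gives (3655|7433) = (7433|3655). Reduce: 7433 ≡ 123 (mod 3655). Now have (123|3655).
Both 123 ≡ 3 and 3655 ≡ 3 (mod 4), so reciprocity gives (123|3655) = -(3655|123). Reduce: 3655 ≡ 88 (mod 123). Now have -(88|123).
Factor out 2: 88 = 2^3·11. Since 123 ≡ 3 (mod 8), (2|123) = -1, and (2|123)^3 = -1. Now have (11|123).
Both 11 ≡ 3 and 123 ≡ 3 (mod 4), so reciprocity gives (11|123) = -(123|11). Reduce: 123 ≡ 2 (mod 11). Now have -(2|11).
Factor out 2: 2 = 2. Since 11 ≡ 3 (mod 8), (2|11) = -1. Now have (1|11).
(1|11) = 1. Collecting the sign factors: 1.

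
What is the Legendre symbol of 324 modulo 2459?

(324/2459)
  = (81/2459)    [2459 ≡ 3 mod 8 ⇒ (2/2459)^2 = +1]
  = (2459/81)    [QR: 81 ≡ 1 mod 4, sign kept]
  = (29/81)    [2459 ≡ 29 mod 81]
  = (81/29)    [QR: 29 ≡ 1 mod 4, sign kept]
  = (23/29)    [81 ≡ 23 mod 29]
  = (29/23)    [QR: 29 ≡ 1 mod 4, sign kept]
  = (6/23)    [29 ≡ 6 mod 23]
  = (3/23)    [23 ≡ 7 mod 8 ⇒ (2/23) = +1]
  = -(23/3)    [QR: both ≡ 3 mod 4, sign flips]
  = -(2/3)    [23 ≡ 2 mod 3]
  = (1/3)    [3 ≡ 3 mod 8 ⇒ (2/3) = -1]
  = 1    [(1/3) = 1]

1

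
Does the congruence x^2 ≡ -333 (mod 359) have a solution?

Reduce the numerator: -333 ≡ 26 (mod 359), so (-333/359) = (26/359).
Factor out 2: 26 = 2·13. Since 359 ≡ 7 (mod 8), (2/359) = +1. Now have (13/359).
13 ≡ 1 (mod 4), so quadratic reciprocity gives (13/359) = (359/13). Reduce: 359 ≡ 8 (mod 13). Now have (8/13).
Factor out 2: 8 = 2^3. Since 13 ≡ 5 (mod 8), (2/13) = -1, and (2/13)^3 = -1. Now have -(1/13).
(1/13) = 1. Collecting the sign factors: -1.
The Legendre symbol is -1, so x^2 ≡ -333 (mod 359) has no solution.

no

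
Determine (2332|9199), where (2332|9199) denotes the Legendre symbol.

Factor out 2: 2332 = 2^2·583. Since 9199 ≡ 7 (mod 8), (2|9199) = +1, and (2|9199)^2 = +1. Now have (583|9199).
Both 583 ≡ 3 and 9199 ≡ 3 (mod 4), so reciprocity gives (583|9199) = -(9199|583). Reduce: 9199 ≡ 454 (mod 583). Now have -(454|583).
Factor out 2: 454 = 2·227. Since 583 ≡ 7 (mod 8), (2|583) = +1. Now have -(227|583).
Both 227 ≡ 3 and 583 ≡ 3 (mod 4), so reciprocity gives (227|583) = -(583|227). Reduce: 583 ≡ 129 (mod 227). Now have (129|227).
129 ≡ 1 (mod 4), so quadratic reciprocity gives (129|227) = (227|129). Reduce: 227 ≡ 98 (mod 129). Now have (98|129).
Factor out 2: 98 = 2·49. Since 129 ≡ 1 (mod 8), (2|129) = +1. Now have (49|129).
49 ≡ 1 (mod 4), so quadratic reciprocity gives (49|129) = (129|49). Reduce: 129 ≡ 31 (mod 49). Now have (31|49).
49 ≡ 1 (mod 4), so quadratic reciprocity gives (31|49) = (49|31). Reduce: 49 ≡ 18 (mod 31). Now have (18|31).
Factor out 2: 18 = 2·9. Since 31 ≡ 7 (mod 8), (2|31) = +1. Now have (9|31).
9 ≡ 1 (mod 4), so quadratic reciprocity gives (9|31) = (31|9). Reduce: 31 ≡ 4 (mod 9). Now have (4|9).
Factor out 2: 4 = 2^2. Since 9 ≡ 1 (mod 8), (2|9) = +1, and (2|9)^2 = +1. Now have (1|9).
(1|9) = 1. Collecting the sign factors: 1.

1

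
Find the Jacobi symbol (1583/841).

(1583/841)
  = (742/841)    [1583 ≡ 742 mod 841]
  = (371/841)    [841 ≡ 1 mod 8 ⇒ (2/841) = +1]
  = (841/371)    [QR: 841 ≡ 1 mod 4, sign kept]
  = (99/371)    [841 ≡ 99 mod 371]
  = -(371/99)    [QR: both ≡ 3 mod 4, sign flips]
  = -(74/99)    [371 ≡ 74 mod 99]
  = (37/99)    [99 ≡ 3 mod 8 ⇒ (2/99) = -1]
  = (99/37)    [QR: 37 ≡ 1 mod 4, sign kept]
  = (25/37)    [99 ≡ 25 mod 37]
  = (37/25)    [QR: 25 ≡ 1 mod 4, sign kept]
  = (12/25)    [37 ≡ 12 mod 25]
  = (3/25)    [25 ≡ 1 mod 8 ⇒ (2/25)^2 = +1]
  = (25/3)    [QR: 25 ≡ 1 mod 4, sign kept]
  = (1/3)    [25 ≡ 1 mod 3]
  = 1    [(1/3) = 1]

1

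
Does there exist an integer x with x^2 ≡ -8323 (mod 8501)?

yes

Reduce the numerator: -8323 ≡ 178 (mod 8501), so (-8323/8501) = (178/8501).
Factor out 2: 178 = 2·89. Since 8501 ≡ 5 (mod 8), (2/8501) = -1. Now have -(89/8501).
89 ≡ 1 (mod 4), so quadratic reciprocity gives (89/8501) = (8501/89). Reduce: 8501 ≡ 46 (mod 89). Now have -(46/89).
Factor out 2: 46 = 2·23. Since 89 ≡ 1 (mod 8), (2/89) = +1. Now have -(23/89).
89 ≡ 1 (mod 4), so quadratic reciprocity gives (23/89) = (89/23). Reduce: 89 ≡ 20 (mod 23). Now have -(20/23).
Factor out 2: 20 = 2^2·5. Since 23 ≡ 7 (mod 8), (2/23) = +1, and (2/23)^2 = +1. Now have -(5/23).
5 ≡ 1 (mod 4), so quadratic reciprocity gives (5/23) = (23/5). Reduce: 23 ≡ 3 (mod 5). Now have -(3/5).
5 ≡ 1 (mod 4), so quadratic reciprocity gives (3/5) = (5/3). Reduce: 5 ≡ 2 (mod 3). Now have -(2/3).
Factor out 2: 2 = 2. Since 3 ≡ 3 (mod 8), (2/3) = -1. Now have (1/3).
(1/3) = 1. Collecting the sign factors: 1.
The Legendre symbol is 1, so x^2 ≡ -8323 (mod 8501) has solution.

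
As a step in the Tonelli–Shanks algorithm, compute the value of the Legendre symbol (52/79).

1

Factor out 2: 52 = 2^2·13. Since 79 ≡ 7 (mod 8), (2/79) = +1, and (2/79)^2 = +1. Now have (13/79).
13 ≡ 1 (mod 4), so quadratic reciprocity gives (13/79) = (79/13). Reduce: 79 ≡ 1 (mod 13). Now have (1/13).
(1/13) = 1. Collecting the sign factors: 1.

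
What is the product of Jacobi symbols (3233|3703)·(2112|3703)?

1

By multiplicativity, (3233·2112|3703) = (3233|3703)·(2112|3703).
First factor (3233|3703):
3233 ≡ 1 (mod 4), so quadratic reciprocity gives (3233|3703) = (3703|3233). Reduce: 3703 ≡ 470 (mod 3233). Now have (470|3233).
Factor out 2: 470 = 2·235. Since 3233 ≡ 1 (mod 8), (2|3233) = +1. Now have (235|3233).
3233 ≡ 1 (mod 4), so quadratic reciprocity gives (235|3233) = (3233|235). Reduce: 3233 ≡ 178 (mod 235). Now have (178|235).
Factor out 2: 178 = 2·89. Since 235 ≡ 3 (mod 8), (2|235) = -1. Now have -(89|235).
89 ≡ 1 (mod 4), so quadratic reciprocity gives (89|235) = (235|89). Reduce: 235 ≡ 57 (mod 89). Now have -(57|89).
57 ≡ 1 (mod 4), so quadratic reciprocity gives (57|89) = (89|57). Reduce: 89 ≡ 32 (mod 57). Now have -(32|57).
Factor out 2: 32 = 2^5. Since 57 ≡ 1 (mod 8), (2|57) = +1, and (2|57)^5 = +1. Now have -(1|57).
(1|57) = 1. Collecting the sign factors: -1.
Second factor (2112|3703):
Factor out 2: 2112 = 2^6·33. Since 3703 ≡ 7 (mod 8), (2|3703) = +1, and (2|3703)^6 = +1. Now have (33|3703).
33 ≡ 1 (mod 4), so quadratic reciprocity gives (33|3703) = (3703|33). Reduce: 3703 ≡ 7 (mod 33). Now have (7|33).
33 ≡ 1 (mod 4), so quadratic reciprocity gives (7|33) = (33|7). Reduce: 33 ≡ 5 (mod 7). Now have (5|7).
5 ≡ 1 (mod 4), so quadratic reciprocity gives (5|7) = (7|5). Reduce: 7 ≡ 2 (mod 5). Now have (2|5).
Factor out 2: 2 = 2. Since 5 ≡ 5 (mod 8), (2|5) = -1. Now have -(1|5).
(1|5) = 1. Collecting the sign factors: -1.
Product: (-1)·(-1) = 1.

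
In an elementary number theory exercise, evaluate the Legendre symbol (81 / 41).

1

(81 / 41)
  = (40 / 41)    [81 ≡ 40 mod 41]
  = (5 / 41)    [41 ≡ 1 mod 8 ⇒ (2 / 41)^3 = +1]
  = (41 / 5)    [QR: 5 ≡ 1 mod 4, sign kept]
  = (1 / 5)    [41 ≡ 1 mod 5]
  = 1    [(1 / 5) = 1]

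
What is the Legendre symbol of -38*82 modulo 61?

By multiplicativity, (-38·82/61) = (-38/61)·(82/61).
First factor (-38/61):
Reduce the numerator: -38 ≡ 23 (mod 61), so (-38/61) = (23/61).
61 ≡ 1 (mod 4), so quadratic reciprocity gives (23/61) = (61/23). Reduce: 61 ≡ 15 (mod 23). Now have (15/23).
Both 15 ≡ 3 and 23 ≡ 3 (mod 4), so reciprocity gives (15/23) = -(23/15). Reduce: 23 ≡ 8 (mod 15). Now have -(8/15).
Factor out 2: 8 = 2^3. Since 15 ≡ 7 (mod 8), (2/15) = +1, and (2/15)^3 = +1. Now have -(1/15).
(1/15) = 1. Collecting the sign factors: -1.
Second factor (82/61):
Reduce the numerator: 82 ≡ 21 (mod 61), so (82/61) = (21/61).
21 ≡ 1 (mod 4), so quadratic reciprocity gives (21/61) = (61/21). Reduce: 61 ≡ 19 (mod 21). Now have (19/21).
21 ≡ 1 (mod 4), so quadratic reciprocity gives (19/21) = (21/19). Reduce: 21 ≡ 2 (mod 19). Now have (2/19).
Factor out 2: 2 = 2. Since 19 ≡ 3 (mod 8), (2/19) = -1. Now have -(1/19).
(1/19) = 1. Collecting the sign factors: -1.
Product: (-1)·(-1) = 1.

1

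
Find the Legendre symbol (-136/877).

Reduce the numerator: -136 ≡ 741 (mod 877), so (-136/877) = (741/877).
741 ≡ 1 (mod 4), so quadratic reciprocity gives (741/877) = (877/741). Reduce: 877 ≡ 136 (mod 741). Now have (136/741).
Factor out 2: 136 = 2^3·17. Since 741 ≡ 5 (mod 8), (2/741) = -1, and (2/741)^3 = -1. Now have -(17/741).
17 ≡ 1 (mod 4), so quadratic reciprocity gives (17/741) = (741/17). Reduce: 741 ≡ 10 (mod 17). Now have -(10/17).
Factor out 2: 10 = 2·5. Since 17 ≡ 1 (mod 8), (2/17) = +1. Now have -(5/17).
5 ≡ 1 (mod 4), so quadratic reciprocity gives (5/17) = (17/5). Reduce: 17 ≡ 2 (mod 5). Now have -(2/5).
Factor out 2: 2 = 2. Since 5 ≡ 5 (mod 8), (2/5) = -1. Now have (1/5).
(1/5) = 1. Collecting the sign factors: 1.

1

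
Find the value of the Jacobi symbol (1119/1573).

(1119/1573)
  = (1573/1119)    [QR: 1573 ≡ 1 mod 4, sign kept]
  = (454/1119)    [1573 ≡ 454 mod 1119]
  = (227/1119)    [1119 ≡ 7 mod 8 ⇒ (2/1119) = +1]
  = -(1119/227)    [QR: both ≡ 3 mod 4, sign flips]
  = -(211/227)    [1119 ≡ 211 mod 227]
  = (227/211)    [QR: both ≡ 3 mod 4, sign flips]
  = (16/211)    [227 ≡ 16 mod 211]
  = (1/211)    [211 ≡ 3 mod 8 ⇒ (2/211)^4 = +1]
  = 1    [(1/211) = 1]

1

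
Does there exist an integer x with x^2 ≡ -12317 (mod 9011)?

yes

Pull out -1: (-12317/9011) = (-1/9011)·(12317/9011). Since 9011 ≡ 3 (mod 4), (-1/9011) = -1. Now have -(12317/9011).
Reduce the numerator: 12317 ≡ 3306 (mod 9011), so (12317/9011) = (3306/9011).
Factor out 2: 3306 = 2·1653. Since 9011 ≡ 3 (mod 8), (2/9011) = -1. Now have (1653/9011).
1653 ≡ 1 (mod 4), so quadratic reciprocity gives (1653/9011) = (9011/1653). Reduce: 9011 ≡ 746 (mod 1653). Now have (746/1653).
Factor out 2: 746 = 2·373. Since 1653 ≡ 5 (mod 8), (2/1653) = -1. Now have -(373/1653).
373 ≡ 1 (mod 4), so quadratic reciprocity gives (373/1653) = (1653/373). Reduce: 1653 ≡ 161 (mod 373). Now have -(161/373).
161 ≡ 1 (mod 4), so quadratic reciprocity gives (161/373) = (373/161). Reduce: 373 ≡ 51 (mod 161). Now have -(51/161).
161 ≡ 1 (mod 4), so quadratic reciprocity gives (51/161) = (161/51). Reduce: 161 ≡ 8 (mod 51). Now have -(8/51).
Factor out 2: 8 = 2^3. Since 51 ≡ 3 (mod 8), (2/51) = -1, and (2/51)^3 = -1. Now have (1/51).
(1/51) = 1. Collecting the sign factors: 1.
The Legendre symbol is 1, so x^2 ≡ -12317 (mod 9011) has solution.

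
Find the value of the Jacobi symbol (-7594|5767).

-1

Pull out -1: (-7594|5767) = (-1|5767)·(7594|5767). Since 5767 ≡ 3 (mod 4), (-1|5767) = -1. Now have -(7594|5767).
Reduce the numerator: 7594 ≡ 1827 (mod 5767), so (7594|5767) = (1827|5767).
Both 1827 ≡ 3 and 5767 ≡ 3 (mod 4), so reciprocity gives (1827|5767) = -(5767|1827). Reduce: 5767 ≡ 286 (mod 1827). Now have (286|1827).
Factor out 2: 286 = 2·143. Since 1827 ≡ 3 (mod 8), (2|1827) = -1. Now have -(143|1827).
Both 143 ≡ 3 and 1827 ≡ 3 (mod 4), so reciprocity gives (143|1827) = -(1827|143). Reduce: 1827 ≡ 111 (mod 143). Now have (111|143).
Both 111 ≡ 3 and 143 ≡ 3 (mod 4), so reciprocity gives (111|143) = -(143|111). Reduce: 143 ≡ 32 (mod 111). Now have -(32|111).
Factor out 2: 32 = 2^5. Since 111 ≡ 7 (mod 8), (2|111) = +1, and (2|111)^5 = +1. Now have -(1|111).
(1|111) = 1. Collecting the sign factors: -1.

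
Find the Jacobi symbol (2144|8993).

1

Factor out 2: 2144 = 2^5·67. Since 8993 ≡ 1 (mod 8), (2|8993) = +1, and (2|8993)^5 = +1. Now have (67|8993).
8993 ≡ 1 (mod 4), so quadratic reciprocity gives (67|8993) = (8993|67). Reduce: 8993 ≡ 15 (mod 67). Now have (15|67).
Both 15 ≡ 3 and 67 ≡ 3 (mod 4), so reciprocity gives (15|67) = -(67|15). Reduce: 67 ≡ 7 (mod 15). Now have -(7|15).
Both 7 ≡ 3 and 15 ≡ 3 (mod 4), so reciprocity gives (7|15) = -(15|7). Reduce: 15 ≡ 1 (mod 7). Now have (1|7).
(1|7) = 1. Collecting the sign factors: 1.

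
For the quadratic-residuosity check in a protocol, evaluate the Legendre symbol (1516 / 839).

-1

(1516 / 839)
  = (677 / 839)    [1516 ≡ 677 mod 839]
  = (839 / 677)    [QR: 677 ≡ 1 mod 4, sign kept]
  = (162 / 677)    [839 ≡ 162 mod 677]
  = -(81 / 677)    [677 ≡ 5 mod 8 ⇒ (2 / 677) = -1]
  = -(677 / 81)    [QR: 81 ≡ 1 mod 4, sign kept]
  = -(29 / 81)    [677 ≡ 29 mod 81]
  = -(81 / 29)    [QR: 29 ≡ 1 mod 4, sign kept]
  = -(23 / 29)    [81 ≡ 23 mod 29]
  = -(29 / 23)    [QR: 29 ≡ 1 mod 4, sign kept]
  = -(6 / 23)    [29 ≡ 6 mod 23]
  = -(3 / 23)    [23 ≡ 7 mod 8 ⇒ (2 / 23) = +1]
  = (23 / 3)    [QR: both ≡ 3 mod 4, sign flips]
  = (2 / 3)    [23 ≡ 2 mod 3]
  = -(1 / 3)    [3 ≡ 3 mod 8 ⇒ (2 / 3) = -1]
  = -1    [(1 / 3) = 1]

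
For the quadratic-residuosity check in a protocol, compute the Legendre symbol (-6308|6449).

(-6308|6449)
  = (141|6449)    [-6308 ≡ 141 mod 6449]
  = (6449|141)    [QR: 141 ≡ 1 mod 4, sign kept]
  = (104|141)    [6449 ≡ 104 mod 141]
  = -(13|141)    [141 ≡ 5 mod 8 ⇒ (2|141)^3 = -1]
  = -(141|13)    [QR: 13 ≡ 1 mod 4, sign kept]
  = -(11|13)    [141 ≡ 11 mod 13]
  = -(13|11)    [QR: 13 ≡ 1 mod 4, sign kept]
  = -(2|11)    [13 ≡ 2 mod 11]
  = (1|11)    [11 ≡ 3 mod 8 ⇒ (2|11) = -1]
  = 1    [(1|11) = 1]

1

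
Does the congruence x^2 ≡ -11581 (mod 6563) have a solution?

Reduce the numerator: -11581 ≡ 1545 (mod 6563), so (-11581|6563) = (1545|6563).
1545 ≡ 1 (mod 4), so quadratic reciprocity gives (1545|6563) = (6563|1545). Reduce: 6563 ≡ 383 (mod 1545). Now have (383|1545).
1545 ≡ 1 (mod 4), so quadratic reciprocity gives (383|1545) = (1545|383). Reduce: 1545 ≡ 13 (mod 383). Now have (13|383).
13 ≡ 1 (mod 4), so quadratic reciprocity gives (13|383) = (383|13). Reduce: 383 ≡ 6 (mod 13). Now have (6|13).
Factor out 2: 6 = 2·3. Since 13 ≡ 5 (mod 8), (2|13) = -1. Now have -(3|13).
13 ≡ 1 (mod 4), so quadratic reciprocity gives (3|13) = (13|3). Reduce: 13 ≡ 1 (mod 3). Now have -(1|3).
(1|3) = 1. Collecting the sign factors: -1.
The Legendre symbol is -1, so x^2 ≡ -11581 (mod 6563) has no solution.

no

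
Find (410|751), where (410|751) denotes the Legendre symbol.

Factor out 2: 410 = 2·205. Since 751 ≡ 7 (mod 8), (2|751) = +1. Now have (205|751).
205 ≡ 1 (mod 4), so quadratic reciprocity gives (205|751) = (751|205). Reduce: 751 ≡ 136 (mod 205). Now have (136|205).
Factor out 2: 136 = 2^3·17. Since 205 ≡ 5 (mod 8), (2|205) = -1, and (2|205)^3 = -1. Now have -(17|205).
17 ≡ 1 (mod 4), so quadratic reciprocity gives (17|205) = (205|17). Reduce: 205 ≡ 1 (mod 17). Now have -(1|17).
(1|17) = 1. Collecting the sign factors: -1.

-1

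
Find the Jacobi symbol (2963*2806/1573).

By multiplicativity, (2963·2806/1573) = (2963/1573)·(2806/1573).
First factor (2963/1573):
(2963/1573)
  = (1390/1573)    [2963 ≡ 1390 mod 1573]
  = -(695/1573)    [1573 ≡ 5 mod 8 ⇒ (2/1573) = -1]
  = -(1573/695)    [QR: 1573 ≡ 1 mod 4, sign kept]
  = -(183/695)    [1573 ≡ 183 mod 695]
  = (695/183)    [QR: both ≡ 3 mod 4, sign flips]
  = (146/183)    [695 ≡ 146 mod 183]
  = (73/183)    [183 ≡ 7 mod 8 ⇒ (2/183) = +1]
  = (183/73)    [QR: 73 ≡ 1 mod 4, sign kept]
  = (37/73)    [183 ≡ 37 mod 73]
  = (73/37)    [QR: 37 ≡ 1 mod 4, sign kept]
  = (36/37)    [73 ≡ 36 mod 37]
  = (9/37)    [37 ≡ 5 mod 8 ⇒ (2/37)^2 = +1]
  = (37/9)    [QR: 9 ≡ 1 mod 4, sign kept]
  = (1/9)    [37 ≡ 1 mod 9]
  = 1    [(1/9) = 1]
Second factor (2806/1573):
(2806/1573)
  = (1233/1573)    [2806 ≡ 1233 mod 1573]
  = (1573/1233)    [QR: 1233 ≡ 1 mod 4, sign kept]
  = (340/1233)    [1573 ≡ 340 mod 1233]
  = (85/1233)    [1233 ≡ 1 mod 8 ⇒ (2/1233)^2 = +1]
  = (1233/85)    [QR: 85 ≡ 1 mod 4, sign kept]
  = (43/85)    [1233 ≡ 43 mod 85]
  = (85/43)    [QR: 85 ≡ 1 mod 4, sign kept]
  = (42/43)    [85 ≡ 42 mod 43]
  = -(21/43)    [43 ≡ 3 mod 8 ⇒ (2/43) = -1]
  = -(43/21)    [QR: 21 ≡ 1 mod 4, sign kept]
  = -(1/21)    [43 ≡ 1 mod 21]
  = -1    [(1/21) = 1]
Product: (1)·(-1) = -1.

-1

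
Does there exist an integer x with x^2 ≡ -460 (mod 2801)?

(-460|2801)
  = (460|2801)    [2801 ≡ 1 mod 4 ⇒ (-1|2801) = +1]
  = (115|2801)    [2801 ≡ 1 mod 8 ⇒ (2|2801)^2 = +1]
  = (2801|115)    [QR: 2801 ≡ 1 mod 4, sign kept]
  = (41|115)    [2801 ≡ 41 mod 115]
  = (115|41)    [QR: 41 ≡ 1 mod 4, sign kept]
  = (33|41)    [115 ≡ 33 mod 41]
  = (41|33)    [QR: 33 ≡ 1 mod 4, sign kept]
  = (8|33)    [41 ≡ 8 mod 33]
  = (1|33)    [33 ≡ 1 mod 8 ⇒ (2|33)^3 = +1]
  = 1    [(1|33) = 1]
The Legendre symbol is 1, so x^2 ≡ -460 (mod 2801) has solution.

yes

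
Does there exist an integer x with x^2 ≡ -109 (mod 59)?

yes

(-109/59)
  = -(109/59)    [59 ≡ 3 mod 4 ⇒ (-1/59) = -1]
  = -(50/59)    [109 ≡ 50 mod 59]
  = (25/59)    [59 ≡ 3 mod 8 ⇒ (2/59) = -1]
  = (59/25)    [QR: 25 ≡ 1 mod 4, sign kept]
  = (9/25)    [59 ≡ 9 mod 25]
  = (25/9)    [QR: 9 ≡ 1 mod 4, sign kept]
  = (7/9)    [25 ≡ 7 mod 9]
  = (9/7)    [QR: 9 ≡ 1 mod 4, sign kept]
  = (2/7)    [9 ≡ 2 mod 7]
  = (1/7)    [7 ≡ 7 mod 8 ⇒ (2/7) = +1]
  = 1    [(1/7) = 1]
(-109/59) = 1, and 59 is prime, so -109 is a quadratic residue mod 59.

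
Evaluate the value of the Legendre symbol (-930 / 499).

(-930 / 499)
  = -(930 / 499)    [499 ≡ 3 mod 4 ⇒ (-1 / 499) = -1]
  = -(431 / 499)    [930 ≡ 431 mod 499]
  = (499 / 431)    [QR: both ≡ 3 mod 4, sign flips]
  = (68 / 431)    [499 ≡ 68 mod 431]
  = (17 / 431)    [431 ≡ 7 mod 8 ⇒ (2 / 431)^2 = +1]
  = (431 / 17)    [QR: 17 ≡ 1 mod 4, sign kept]
  = (6 / 17)    [431 ≡ 6 mod 17]
  = (3 / 17)    [17 ≡ 1 mod 8 ⇒ (2 / 17) = +1]
  = (17 / 3)    [QR: 17 ≡ 1 mod 4, sign kept]
  = (2 / 3)    [17 ≡ 2 mod 3]
  = -(1 / 3)    [3 ≡ 3 mod 8 ⇒ (2 / 3) = -1]
  = -1    [(1 / 3) = 1]

-1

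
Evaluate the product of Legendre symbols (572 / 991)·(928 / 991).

-1

By multiplicativity, (572·928 / 991) = (572 / 991)·(928 / 991).
First factor (572 / 991):
Factor out 2: 572 = 2^2·143. Since 991 ≡ 7 (mod 8), (2 / 991) = +1, and (2 / 991)^2 = +1. Now have (143 / 991).
Both 143 ≡ 3 and 991 ≡ 3 (mod 4), so reciprocity gives (143 / 991) = -(991 / 143). Reduce: 991 ≡ 133 (mod 143). Now have -(133 / 143).
133 ≡ 1 (mod 4), so quadratic reciprocity gives (133 / 143) = (143 / 133). Reduce: 143 ≡ 10 (mod 133). Now have -(10 / 133).
Factor out 2: 10 = 2·5. Since 133 ≡ 5 (mod 8), (2 / 133) = -1. Now have (5 / 133).
5 ≡ 1 (mod 4), so quadratic reciprocity gives (5 / 133) = (133 / 5). Reduce: 133 ≡ 3 (mod 5). Now have (3 / 5).
5 ≡ 1 (mod 4), so quadratic reciprocity gives (3 / 5) = (5 / 3). Reduce: 5 ≡ 2 (mod 3). Now have (2 / 3).
Factor out 2: 2 = 2. Since 3 ≡ 3 (mod 8), (2 / 3) = -1. Now have -(1 / 3).
(1 / 3) = 1. Collecting the sign factors: -1.
Second factor (928 / 991):
Factor out 2: 928 = 2^5·29. Since 991 ≡ 7 (mod 8), (2 / 991) = +1, and (2 / 991)^5 = +1. Now have (29 / 991).
29 ≡ 1 (mod 4), so quadratic reciprocity gives (29 / 991) = (991 / 29). Reduce: 991 ≡ 5 (mod 29). Now have (5 / 29).
5 ≡ 1 (mod 4), so quadratic reciprocity gives (5 / 29) = (29 / 5). Reduce: 29 ≡ 4 (mod 5). Now have (4 / 5).
Factor out 2: 4 = 2^2. Since 5 ≡ 5 (mod 8), (2 / 5) = -1, and (2 / 5)^2 = +1. Now have (1 / 5).
(1 / 5) = 1. Collecting the sign factors: 1.
Product: (-1)·(1) = -1.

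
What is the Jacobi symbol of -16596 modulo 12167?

Pull out -1: (-16596/12167) = (-1/12167)·(16596/12167). Since 12167 ≡ 3 (mod 4), (-1/12167) = -1. Now have -(16596/12167).
Reduce the numerator: 16596 ≡ 4429 (mod 12167), so (16596/12167) = (4429/12167).
4429 ≡ 1 (mod 4), so quadratic reciprocity gives (4429/12167) = (12167/4429). Reduce: 12167 ≡ 3309 (mod 4429). Now have -(3309/4429).
3309 ≡ 1 (mod 4), so quadratic reciprocity gives (3309/4429) = (4429/3309). Reduce: 4429 ≡ 1120 (mod 3309). Now have -(1120/3309).
Factor out 2: 1120 = 2^5·35. Since 3309 ≡ 5 (mod 8), (2/3309) = -1, and (2/3309)^5 = -1. Now have (35/3309).
3309 ≡ 1 (mod 4), so quadratic reciprocity gives (35/3309) = (3309/35). Reduce: 3309 ≡ 19 (mod 35). Now have (19/35).
Both 19 ≡ 3 and 35 ≡ 3 (mod 4), so reciprocity gives (19/35) = -(35/19). Reduce: 35 ≡ 16 (mod 19). Now have -(16/19).
Factor out 2: 16 = 2^4. Since 19 ≡ 3 (mod 8), (2/19) = -1, and (2/19)^4 = +1. Now have -(1/19).
(1/19) = 1. Collecting the sign factors: -1.

-1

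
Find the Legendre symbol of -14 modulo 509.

(-14 / 509)
  = (495 / 509)    [-14 ≡ 495 mod 509]
  = (509 / 495)    [QR: 509 ≡ 1 mod 4, sign kept]
  = (14 / 495)    [509 ≡ 14 mod 495]
  = (7 / 495)    [495 ≡ 7 mod 8 ⇒ (2 / 495) = +1]
  = -(495 / 7)    [QR: both ≡ 3 mod 4, sign flips]
  = -(5 / 7)    [495 ≡ 5 mod 7]
  = -(7 / 5)    [QR: 5 ≡ 1 mod 4, sign kept]
  = -(2 / 5)    [7 ≡ 2 mod 5]
  = (1 / 5)    [5 ≡ 5 mod 8 ⇒ (2 / 5) = -1]
  = 1    [(1 / 5) = 1]

1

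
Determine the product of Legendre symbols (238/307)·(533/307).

1

By multiplicativity, (238·533/307) = (238/307)·(533/307).
First factor (238/307):
(238/307)
  = -(119/307)    [307 ≡ 3 mod 8 ⇒ (2/307) = -1]
  = (307/119)    [QR: both ≡ 3 mod 4, sign flips]
  = (69/119)    [307 ≡ 69 mod 119]
  = (119/69)    [QR: 69 ≡ 1 mod 4, sign kept]
  = (50/69)    [119 ≡ 50 mod 69]
  = -(25/69)    [69 ≡ 5 mod 8 ⇒ (2/69) = -1]
  = -(69/25)    [QR: 25 ≡ 1 mod 4, sign kept]
  = -(19/25)    [69 ≡ 19 mod 25]
  = -(25/19)    [QR: 25 ≡ 1 mod 4, sign kept]
  = -(6/19)    [25 ≡ 6 mod 19]
  = (3/19)    [19 ≡ 3 mod 8 ⇒ (2/19) = -1]
  = -(19/3)    [QR: both ≡ 3 mod 4, sign flips]
  = -(1/3)    [19 ≡ 1 mod 3]
  = -1    [(1/3) = 1]
Second factor (533/307):
(533/307)
  = (226/307)    [533 ≡ 226 mod 307]
  = -(113/307)    [307 ≡ 3 mod 8 ⇒ (2/307) = -1]
  = -(307/113)    [QR: 113 ≡ 1 mod 4, sign kept]
  = -(81/113)    [307 ≡ 81 mod 113]
  = -(113/81)    [QR: 81 ≡ 1 mod 4, sign kept]
  = -(32/81)    [113 ≡ 32 mod 81]
  = -(1/81)    [81 ≡ 1 mod 8 ⇒ (2/81)^5 = +1]
  = -1    [(1/81) = 1]
Product: (-1)·(-1) = 1.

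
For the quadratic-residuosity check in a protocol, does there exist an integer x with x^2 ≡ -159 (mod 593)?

no

(-159|593)
  = (434|593)    [-159 ≡ 434 mod 593]
  = (217|593)    [593 ≡ 1 mod 8 ⇒ (2|593) = +1]
  = (593|217)    [QR: 217 ≡ 1 mod 4, sign kept]
  = (159|217)    [593 ≡ 159 mod 217]
  = (217|159)    [QR: 217 ≡ 1 mod 4, sign kept]
  = (58|159)    [217 ≡ 58 mod 159]
  = (29|159)    [159 ≡ 7 mod 8 ⇒ (2|159) = +1]
  = (159|29)    [QR: 29 ≡ 1 mod 4, sign kept]
  = (14|29)    [159 ≡ 14 mod 29]
  = -(7|29)    [29 ≡ 5 mod 8 ⇒ (2|29) = -1]
  = -(29|7)    [QR: 29 ≡ 1 mod 4, sign kept]
  = -(1|7)    [29 ≡ 1 mod 7]
  = -1    [(1|7) = 1]
The Legendre symbol is -1, so x^2 ≡ -159 (mod 593) has no solution.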